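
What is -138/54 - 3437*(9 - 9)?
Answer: -23/9 ≈ -2.5556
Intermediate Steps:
-138/54 - 3437*(9 - 9) = -138*1/54 - 3437*0 = -23/9 - 491*0 = -23/9 + 0 = -23/9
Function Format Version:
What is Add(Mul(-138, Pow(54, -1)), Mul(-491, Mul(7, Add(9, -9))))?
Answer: Rational(-23, 9) ≈ -2.5556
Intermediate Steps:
Add(Mul(-138, Pow(54, -1)), Mul(-491, Mul(7, Add(9, -9)))) = Add(Mul(-138, Rational(1, 54)), Mul(-491, Mul(7, 0))) = Add(Rational(-23, 9), Mul(-491, 0)) = Add(Rational(-23, 9), 0) = Rational(-23, 9)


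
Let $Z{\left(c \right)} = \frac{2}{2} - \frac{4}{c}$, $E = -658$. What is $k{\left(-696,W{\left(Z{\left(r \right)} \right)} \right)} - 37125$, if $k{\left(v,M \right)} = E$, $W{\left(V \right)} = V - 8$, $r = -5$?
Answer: $-37783$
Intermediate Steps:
$Z{\left(c \right)} = 1 - \frac{4}{c}$ ($Z{\left(c \right)} = 2 \cdot \frac{1}{2} - \frac{4}{c} = 1 - \frac{4}{c}$)
$W{\left(V \right)} = -8 + V$ ($W{\left(V \right)} = V - 8 = -8 + V$)
$k{\left(v,M \right)} = -658$
$k{\left(-696,W{\left(Z{\left(r \right)} \right)} \right)} - 37125 = -658 - 37125 = -37783$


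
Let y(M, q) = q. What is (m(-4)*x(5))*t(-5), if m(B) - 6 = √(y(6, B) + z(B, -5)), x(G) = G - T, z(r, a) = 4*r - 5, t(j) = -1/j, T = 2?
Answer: 18/5 + 3*I ≈ 3.6 + 3.0*I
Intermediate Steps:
z(r, a) = -5 + 4*r
x(G) = -2 + G (x(G) = G - 1*2 = G - 2 = -2 + G)
m(B) = 6 + √(-5 + 5*B) (m(B) = 6 + √(B + (-5 + 4*B)) = 6 + √(-5 + 5*B))
(m(-4)*x(5))*t(-5) = ((6 + √(-5 + 5*(-4)))*(-2 + 5))*(-1/(-5)) = ((6 + √(-5 - 20))*3)*(-1*(-⅕)) = ((6 + √(-25))*3)*(⅕) = ((6 + 5*I)*3)*(⅕) = (18 + 15*I)*(⅕) = 18/5 + 3*I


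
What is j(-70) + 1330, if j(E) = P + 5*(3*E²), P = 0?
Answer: 74830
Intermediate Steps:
j(E) = 15*E² (j(E) = 0 + 5*(3*E²) = 0 + 15*E² = 15*E²)
j(-70) + 1330 = 15*(-70)² + 1330 = 15*4900 + 1330 = 73500 + 1330 = 74830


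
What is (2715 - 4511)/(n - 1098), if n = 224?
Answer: 898/437 ≈ 2.0549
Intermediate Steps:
(2715 - 4511)/(n - 1098) = (2715 - 4511)/(224 - 1098) = -1796/(-874) = -1796*(-1/874) = 898/437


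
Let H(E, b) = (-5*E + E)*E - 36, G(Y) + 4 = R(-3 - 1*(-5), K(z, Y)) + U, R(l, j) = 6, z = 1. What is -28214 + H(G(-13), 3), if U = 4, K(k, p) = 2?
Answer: -28394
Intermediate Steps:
G(Y) = 6 (G(Y) = -4 + (6 + 4) = -4 + 10 = 6)
H(E, b) = -36 - 4*E² (H(E, b) = (-4*E)*E - 36 = -4*E² - 36 = -36 - 4*E²)
-28214 + H(G(-13), 3) = -28214 + (-36 - 4*6²) = -28214 + (-36 - 4*36) = -28214 + (-36 - 144) = -28214 - 180 = -28394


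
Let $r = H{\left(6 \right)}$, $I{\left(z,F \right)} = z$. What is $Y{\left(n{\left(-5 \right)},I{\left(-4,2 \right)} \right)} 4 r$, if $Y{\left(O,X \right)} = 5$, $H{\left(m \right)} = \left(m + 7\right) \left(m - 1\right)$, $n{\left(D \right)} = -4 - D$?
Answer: $1300$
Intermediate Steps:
$H{\left(m \right)} = \left(-1 + m\right) \left(7 + m\right)$ ($H{\left(m \right)} = \left(7 + m\right) \left(-1 + m\right) = \left(-1 + m\right) \left(7 + m\right)$)
$r = 65$ ($r = -7 + 6^{2} + 6 \cdot 6 = -7 + 36 + 36 = 65$)
$Y{\left(n{\left(-5 \right)},I{\left(-4,2 \right)} \right)} 4 r = 5 \cdot 4 \cdot 65 = 20 \cdot 65 = 1300$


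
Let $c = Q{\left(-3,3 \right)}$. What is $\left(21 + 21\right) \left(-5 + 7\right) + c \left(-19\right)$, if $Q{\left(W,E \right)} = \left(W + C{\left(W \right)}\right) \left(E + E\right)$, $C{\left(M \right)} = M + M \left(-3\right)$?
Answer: $-258$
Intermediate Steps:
$C{\left(M \right)} = - 2 M$ ($C{\left(M \right)} = M - 3 M = - 2 M$)
$Q{\left(W,E \right)} = - 2 E W$ ($Q{\left(W,E \right)} = \left(W - 2 W\right) \left(E + E\right) = - W 2 E = - 2 E W$)
$c = 18$ ($c = \left(-2\right) 3 \left(-3\right) = 18$)
$\left(21 + 21\right) \left(-5 + 7\right) + c \left(-19\right) = \left(21 + 21\right) \left(-5 + 7\right) + 18 \left(-19\right) = 42 \cdot 2 - 342 = 84 - 342 = -258$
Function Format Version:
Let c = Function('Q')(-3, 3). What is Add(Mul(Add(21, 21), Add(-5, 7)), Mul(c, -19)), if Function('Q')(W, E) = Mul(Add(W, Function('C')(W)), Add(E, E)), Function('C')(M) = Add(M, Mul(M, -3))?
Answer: -258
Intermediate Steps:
Function('C')(M) = Mul(-2, M) (Function('C')(M) = Add(M, Mul(-3, M)) = Mul(-2, M))
Function('Q')(W, E) = Mul(-2, E, W) (Function('Q')(W, E) = Mul(Add(W, Mul(-2, W)), Add(E, E)) = Mul(Mul(-1, W), Mul(2, E)) = Mul(-2, E, W))
c = 18 (c = Mul(-2, 3, -3) = 18)
Add(Mul(Add(21, 21), Add(-5, 7)), Mul(c, -19)) = Add(Mul(Add(21, 21), Add(-5, 7)), Mul(18, -19)) = Add(Mul(42, 2), -342) = Add(84, -342) = -258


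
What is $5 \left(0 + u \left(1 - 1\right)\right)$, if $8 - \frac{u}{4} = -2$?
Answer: $0$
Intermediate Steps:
$u = 40$ ($u = 32 - -8 = 32 + 8 = 40$)
$5 \left(0 + u \left(1 - 1\right)\right) = 5 \left(0 + 40 \left(1 - 1\right)\right) = 5 \left(0 + 40 \cdot 0\right) = 5 \left(0 + 0\right) = 5 \cdot 0 = 0$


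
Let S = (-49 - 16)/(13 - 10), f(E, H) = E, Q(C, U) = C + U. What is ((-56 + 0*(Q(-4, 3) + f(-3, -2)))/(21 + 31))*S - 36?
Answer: -38/3 ≈ -12.667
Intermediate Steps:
S = -65/3 ≈ -21.667
((-56 + 0*(Q(-4, 3) + f(-3, -2)))/(21 + 31))*S - 36 = ((-56 + 0*((-4 + 3) - 3))/(21 + 31))*(-65/3) - 36 = ((-56 + 0*(-1 - 3))/52)*(-65/3) - 36 = ((-56 + 0*(-4))*(1/52))*(-65/3) - 36 = ((-56 + 0)*(1/52))*(-65/3) - 36 = -56*1/52*(-65/3) - 36 = -14/13*(-65/3) - 36 = 70/3 - 36 = -38/3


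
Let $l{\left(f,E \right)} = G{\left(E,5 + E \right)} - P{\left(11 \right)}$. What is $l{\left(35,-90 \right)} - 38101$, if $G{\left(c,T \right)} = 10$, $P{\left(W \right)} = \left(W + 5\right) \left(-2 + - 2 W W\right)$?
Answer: $-34187$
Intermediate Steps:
$P{\left(W \right)} = \left(-2 - 2 W^{2}\right) \left(5 + W\right)$ ($P{\left(W \right)} = \left(5 + W\right) \left(-2 - 2 W^{2}\right) = \left(-2 - 2 W^{2}\right) \left(5 + W\right)$)
$l{\left(f,E \right)} = 3914$ ($l{\left(f,E \right)} = 10 - \left(-10 - 10 \cdot 11^{2} - 22 - 2 \cdot 11^{3}\right) = 10 - \left(-10 - 1210 - 22 - 2662\right) = 10 - -3904 = 10 + 3904 = 3914$)
$l{\left(35,-90 \right)} - 38101 = 3914 - 38101 = -34187$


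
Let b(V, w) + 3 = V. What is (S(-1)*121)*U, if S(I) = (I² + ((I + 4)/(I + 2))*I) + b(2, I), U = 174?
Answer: -63162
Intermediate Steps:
b(V, w) = -3 + V
S(I) = -1 + I² + I*(4 + I)/(2 + I) (S(I) = (I² + ((I + 4)/(I + 2))*I) + (-3 + 2) = (I² + ((4 + I)/(2 + I))*I) - 1 = (I² + I*(4 + I)/(2 + I)) - 1 = -1 + I² + I*(4 + I)/(2 + I))
(S(-1)*121)*U = (((-2 + (-1)³ + 3*(-1) + 3*(-1)²)/(2 - 1))*121)*174 = (((-2 - 1 - 3 + 3*1)/1)*121)*174 = ((1*(-2 - 1 - 3 + 3))*121)*174 = ((1*(-3))*121)*174 = -3*121*174 = -363*174 = -63162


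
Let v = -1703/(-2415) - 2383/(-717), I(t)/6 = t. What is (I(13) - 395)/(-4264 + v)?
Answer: 182967645/2458791508 ≈ 0.074414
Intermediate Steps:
I(t) = 6*t
v = 2325332/577185 (v = -1703*(-1/2415) - 2383*(-1/717) = 1703/2415 + 2383/717 = 2325332/577185 ≈ 4.0287)
(I(13) - 395)/(-4264 + v) = (6*13 - 395)/(-4264 + 2325332/577185) = (78 - 395)/(-2458791508/577185) = -317*(-577185/2458791508) = 182967645/2458791508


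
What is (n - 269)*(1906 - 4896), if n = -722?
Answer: 2963090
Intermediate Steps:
(n - 269)*(1906 - 4896) = (-722 - 269)*(1906 - 4896) = -991*(-2990) = 2963090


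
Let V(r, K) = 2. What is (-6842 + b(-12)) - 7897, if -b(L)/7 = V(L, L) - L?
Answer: -14837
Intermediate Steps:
b(L) = -14 + 7*L (b(L) = -7*(2 - L) = -14 + 7*L)
(-6842 + b(-12)) - 7897 = (-6842 + (-14 + 7*(-12))) - 7897 = (-6842 + (-14 - 84)) - 7897 = (-6842 - 98) - 7897 = -6940 - 7897 = -14837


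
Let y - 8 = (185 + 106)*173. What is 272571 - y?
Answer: 222220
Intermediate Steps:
y = 50351 (y = 8 + (185 + 106)*173 = 8 + 291*173 = 8 + 50343 = 50351)
272571 - y = 272571 - 1*50351 = 272571 - 50351 = 222220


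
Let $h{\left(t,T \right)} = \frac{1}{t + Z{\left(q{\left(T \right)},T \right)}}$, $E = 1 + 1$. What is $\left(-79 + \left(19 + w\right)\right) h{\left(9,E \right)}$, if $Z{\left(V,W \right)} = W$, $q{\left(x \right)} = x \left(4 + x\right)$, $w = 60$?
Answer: $0$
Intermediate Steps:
$E = 2$
$h{\left(t,T \right)} = \frac{1}{T + t}$ ($h{\left(t,T \right)} = \frac{1}{t + T} = \frac{1}{T + t}$)
$\left(-79 + \left(19 + w\right)\right) h{\left(9,E \right)} = \frac{-79 + \left(19 + 60\right)}{2 + 9} = \frac{-79 + 79}{11} = 0 \cdot \frac{1}{11} = 0$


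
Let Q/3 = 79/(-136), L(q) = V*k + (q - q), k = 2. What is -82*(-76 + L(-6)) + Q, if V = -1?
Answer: 869619/136 ≈ 6394.3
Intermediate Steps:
L(q) = -2 (L(q) = -1*2 + (q - q) = -2 + 0 = -2)
Q = -237/136 (Q = 3*(79/(-136)) = 3*(79*(-1/136)) = 3*(-79/136) = -237/136 ≈ -1.7426)
-82*(-76 + L(-6)) + Q = -82*(-76 - 2) - 237/136 = -82*(-78) - 237/136 = 6396 - 237/136 = 869619/136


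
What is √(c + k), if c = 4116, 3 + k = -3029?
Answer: 2*√271 ≈ 32.924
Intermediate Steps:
k = -3032 (k = -3 - 3029 = -3032)
√(c + k) = √(4116 - 3032) = √1084 = 2*√271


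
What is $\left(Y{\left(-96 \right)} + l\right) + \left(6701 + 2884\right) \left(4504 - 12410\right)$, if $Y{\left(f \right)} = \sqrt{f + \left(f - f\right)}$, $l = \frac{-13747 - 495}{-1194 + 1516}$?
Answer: $- \frac{12200427731}{161} + 4 i \sqrt{6} \approx -7.5779 \cdot 10^{7} + 9.798 i$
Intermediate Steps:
$l = - \frac{7121}{161}$ ($l = - \frac{14242}{322} = \left(-14242\right) \frac{1}{322} = - \frac{7121}{161} \approx -44.23$)
$Y{\left(f \right)} = \sqrt{f}$ ($Y{\left(f \right)} = \sqrt{f + 0} = \sqrt{f}$)
$\left(Y{\left(-96 \right)} + l\right) + \left(6701 + 2884\right) \left(4504 - 12410\right) = \left(\sqrt{-96} - \frac{7121}{161}\right) + \left(6701 + 2884\right) \left(4504 - 12410\right) = \left(4 i \sqrt{6} - \frac{7121}{161}\right) + 9585 \left(-7906\right) = \left(- \frac{7121}{161} + 4 i \sqrt{6}\right) - 75779010 = - \frac{12200427731}{161} + 4 i \sqrt{6}$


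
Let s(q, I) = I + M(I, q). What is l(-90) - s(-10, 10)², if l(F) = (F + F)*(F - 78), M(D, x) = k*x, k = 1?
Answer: 30240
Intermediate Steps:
M(D, x) = x (M(D, x) = 1*x = x)
s(q, I) = I + q
l(F) = 2*F*(-78 + F) (l(F) = (2*F)*(-78 + F) = 2*F*(-78 + F))
l(-90) - s(-10, 10)² = 2*(-90)*(-78 - 90) - (10 - 10)² = 2*(-90)*(-168) - 1*0² = 30240 - 1*0 = 30240 + 0 = 30240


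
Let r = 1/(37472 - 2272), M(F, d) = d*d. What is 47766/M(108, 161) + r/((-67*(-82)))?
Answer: 9237409446721/5012831084800 ≈ 1.8428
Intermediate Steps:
M(F, d) = d**2
r = 1/35200 ≈ 2.8409e-5
47766/M(108, 161) + r/((-67*(-82))) = 47766/(161**2) + 1/(35200*((-67*(-82)))) = 47766/25921 + (1/35200)/5494 = 47766*(1/25921) + (1/35200)*(1/5494) = 47766/25921 + 1/193388800 = 9237409446721/5012831084800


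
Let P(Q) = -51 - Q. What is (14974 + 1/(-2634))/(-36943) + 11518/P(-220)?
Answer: 85702026037/1265002206 ≈ 67.749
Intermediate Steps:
(14974 + 1/(-2634))/(-36943) + 11518/P(-220) = (14974 + 1/(-2634))/(-36943) + 11518/(-51 - 1*(-220)) = (14974 - 1/2634)*(-1/36943) + 11518/(-51 + 220) = (39441515/2634)*(-1/36943) + 11518/169 = -39441515/97307862 + 11518*(1/169) = -39441515/97307862 + 886/13 = 85702026037/1265002206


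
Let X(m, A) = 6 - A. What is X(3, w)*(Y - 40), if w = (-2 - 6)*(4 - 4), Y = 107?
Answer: 402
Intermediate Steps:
w = 0 (w = -8*0 = 0)
X(3, w)*(Y - 40) = (6 - 1*0)*(107 - 40) = (6 + 0)*67 = 6*67 = 402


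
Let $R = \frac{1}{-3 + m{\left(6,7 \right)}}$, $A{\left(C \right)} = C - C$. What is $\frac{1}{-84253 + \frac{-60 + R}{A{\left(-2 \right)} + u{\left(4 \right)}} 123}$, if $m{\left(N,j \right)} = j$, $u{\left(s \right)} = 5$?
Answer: $- \frac{20}{1714457} \approx -1.1665 \cdot 10^{-5}$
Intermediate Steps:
$A{\left(C \right)} = 0$
$R = \frac{1}{4}$ ($R = \frac{1}{-3 + 7} = \frac{1}{4} \approx 0.25$)
$\frac{1}{-84253 + \frac{-60 + R}{A{\left(-2 \right)} + u{\left(4 \right)}} 123} = \frac{1}{-84253 + \frac{-60 + \frac{1}{4}}{0 + 5} \cdot 123} = \frac{1}{-84253 + - \frac{239}{4 \cdot 5} \cdot 123} = \frac{1}{-84253 + \left(- \frac{239}{4}\right) \frac{1}{5} \cdot 123} = \frac{1}{-84253 - \frac{29397}{20}} = \frac{1}{- \frac{1714457}{20}} = - \frac{20}{1714457}$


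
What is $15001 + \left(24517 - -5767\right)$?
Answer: $45285$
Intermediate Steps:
$15001 + \left(24517 - -5767\right) = 15001 + \left(24517 + 5767\right) = 15001 + 30284 = 45285$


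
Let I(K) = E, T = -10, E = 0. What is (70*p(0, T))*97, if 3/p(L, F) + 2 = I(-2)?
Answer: -10185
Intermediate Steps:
I(K) = 0
p(L, F) = -3/2 (p(L, F) = 3/(-2 + 0) = 3/(-2) = 3*(-½) = -3/2)
(70*p(0, T))*97 = (70*(-3/2))*97 = -105*97 = -10185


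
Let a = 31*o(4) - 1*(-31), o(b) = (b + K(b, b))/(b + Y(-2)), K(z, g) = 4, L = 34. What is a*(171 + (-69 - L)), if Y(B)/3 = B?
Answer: -6324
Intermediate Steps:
Y(B) = 3*B
o(b) = (4 + b)/(-6 + b) (o(b) = (b + 4)/(b + 3*(-2)) = (4 + b)/(b - 6) = (4 + b)/(-6 + b))
a = -93 (a = 31*((4 + 4)/(-6 + 4)) - 1*(-31) = 31*(8/(-2)) + 31 = 31*(-1/2*8) + 31 = 31*(-4) + 31 = -124 + 31 = -93)
a*(171 + (-69 - L)) = -93*(171 + (-69 - 1*34)) = -93*(171 + (-69 - 34)) = -93*(171 - 103) = -93*68 = -6324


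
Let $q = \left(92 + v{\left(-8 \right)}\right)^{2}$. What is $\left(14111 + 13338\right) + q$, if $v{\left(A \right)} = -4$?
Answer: $35193$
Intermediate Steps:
$q = 7744$ ($q = \left(92 - 4\right)^{2} = 88^{2} = 7744$)
$\left(14111 + 13338\right) + q = \left(14111 + 13338\right) + 7744 = 27449 + 7744 = 35193$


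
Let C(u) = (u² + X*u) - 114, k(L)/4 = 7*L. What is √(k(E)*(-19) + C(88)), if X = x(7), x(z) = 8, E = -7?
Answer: √12058 ≈ 109.81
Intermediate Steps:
X = 8
k(L) = 28*L (k(L) = 4*(7*L) = 28*L)
C(u) = -114 + u² + 8*u (C(u) = (u² + 8*u) - 114 = -114 + u² + 8*u)
√(k(E)*(-19) + C(88)) = √((28*(-7))*(-19) + (-114 + 88² + 8*88)) = √(-196*(-19) + (-114 + 7744 + 704)) = √(3724 + 8334) = √12058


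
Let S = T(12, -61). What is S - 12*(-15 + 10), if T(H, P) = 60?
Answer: 120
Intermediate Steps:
S = 60
S - 12*(-15 + 10) = 60 - 12*(-15 + 10) = 60 - 12*(-5) = 60 + 60 = 120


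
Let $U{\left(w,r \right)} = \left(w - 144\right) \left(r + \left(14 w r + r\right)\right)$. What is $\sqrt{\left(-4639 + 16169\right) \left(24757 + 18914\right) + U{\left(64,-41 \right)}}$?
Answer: $\sqrt{506472070} \approx 22505.0$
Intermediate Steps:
$U{\left(w,r \right)} = \left(-144 + w\right) \left(2 r + 14 r w\right)$ ($U{\left(w,r \right)} = \left(-144 + w\right) \left(r + \left(14 r w + r\right)\right) = \left(-144 + w\right) \left(r + \left(r + 14 r w\right)\right) = \left(-144 + w\right) \left(2 r + 14 r w\right)$)
$\sqrt{\left(-4639 + 16169\right) \left(24757 + 18914\right) + U{\left(64,-41 \right)}} = \sqrt{\left(-4639 + 16169\right) \left(24757 + 18914\right) + 2 \left(-41\right) \left(-144 - 64448 + 7 \cdot 64^{2}\right)} = \sqrt{11530 \cdot 43671 + 2 \left(-41\right) \left(-144 - 64448 + 7 \cdot 4096\right)} = \sqrt{503526630 + 2 \left(-41\right) \left(-144 - 64448 + 28672\right)} = \sqrt{503526630 + 2 \left(-41\right) \left(-35920\right)} = \sqrt{503526630 + 2945440} = \sqrt{506472070}$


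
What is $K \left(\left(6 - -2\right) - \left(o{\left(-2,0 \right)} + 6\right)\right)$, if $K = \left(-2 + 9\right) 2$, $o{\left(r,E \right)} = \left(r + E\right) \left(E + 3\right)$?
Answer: $112$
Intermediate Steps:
$o{\left(r,E \right)} = \left(3 + E\right) \left(E + r\right)$ ($o{\left(r,E \right)} = \left(E + r\right) \left(3 + E\right) = \left(3 + E\right) \left(E + r\right)$)
$K = 14$ ($K = 7 \cdot 2 = 14$)
$K \left(\left(6 - -2\right) - \left(o{\left(-2,0 \right)} + 6\right)\right) = 14 \left(\left(6 - -2\right) - \left(\left(0^{2} + 3 \cdot 0 + 3 \left(-2\right) + 0 \left(-2\right)\right) + 6\right)\right) = 14 \left(\left(6 + 2\right) - \left(\left(0 + 0 - 6 + 0\right) + 6\right)\right) = 14 \left(8 - \left(-6 + 6\right)\right) = 14 \left(8 - 0\right) = 14 \left(8 + 0\right) = 14 \cdot 8 = 112$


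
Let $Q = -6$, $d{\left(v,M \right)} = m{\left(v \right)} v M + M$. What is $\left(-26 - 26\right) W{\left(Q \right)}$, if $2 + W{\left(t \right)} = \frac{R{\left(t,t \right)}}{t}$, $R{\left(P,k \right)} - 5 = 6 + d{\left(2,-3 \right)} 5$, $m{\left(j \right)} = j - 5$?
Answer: $\frac{2548}{3} \approx 849.33$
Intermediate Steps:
$m{\left(j \right)} = -5 + j$ ($m{\left(j \right)} = j - 5 = -5 + j$)
$d{\left(v,M \right)} = M + M v \left(-5 + v\right)$ ($d{\left(v,M \right)} = \left(-5 + v\right) v M + M = v \left(-5 + v\right) M + M = M v \left(-5 + v\right) + M = M + M v \left(-5 + v\right)$)
$R{\left(P,k \right)} = 86$ ($R{\left(P,k \right)} = 5 + \left(6 + - 3 \left(1 + 2 \left(-5 + 2\right)\right) 5\right) = 5 + \left(6 + - 3 \left(1 + 2 \left(-3\right)\right) 5\right) = 5 + \left(6 + - 3 \left(1 - 6\right) 5\right) = 5 + \left(6 + \left(-3\right) \left(-5\right) 5\right) = 5 + \left(6 + 15 \cdot 5\right) = 5 + \left(6 + 75\right) = 5 + 81 = 86$)
$W{\left(t \right)} = -2 + \frac{86}{t}$
$\left(-26 - 26\right) W{\left(Q \right)} = \left(-26 - 26\right) \left(-2 + \frac{86}{-6}\right) = - 52 \left(-2 + 86 \left(- \frac{1}{6}\right)\right) = - 52 \left(-2 - \frac{43}{3}\right) = \left(-52\right) \left(- \frac{49}{3}\right) = \frac{2548}{3}$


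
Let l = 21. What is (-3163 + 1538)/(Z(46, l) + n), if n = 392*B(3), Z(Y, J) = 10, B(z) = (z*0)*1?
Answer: -325/2 ≈ -162.50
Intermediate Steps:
B(z) = 0 (B(z) = 0*1 = 0)
n = 0 (n = 392*0 = 0)
(-3163 + 1538)/(Z(46, l) + n) = (-3163 + 1538)/(10 + 0) = -1625/10 = -1625*⅒ = -325/2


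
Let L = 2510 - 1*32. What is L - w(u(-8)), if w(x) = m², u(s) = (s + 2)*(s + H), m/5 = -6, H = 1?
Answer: 1578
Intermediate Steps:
m = -30 (m = 5*(-6) = -30)
L = 2478 (L = 2510 - 32 = 2478)
u(s) = (1 + s)*(2 + s) (u(s) = (s + 2)*(s + 1) = (2 + s)*(1 + s) = (1 + s)*(2 + s))
w(x) = 900 (w(x) = (-30)² = 900)
L - w(u(-8)) = 2478 - 1*900 = 2478 - 900 = 1578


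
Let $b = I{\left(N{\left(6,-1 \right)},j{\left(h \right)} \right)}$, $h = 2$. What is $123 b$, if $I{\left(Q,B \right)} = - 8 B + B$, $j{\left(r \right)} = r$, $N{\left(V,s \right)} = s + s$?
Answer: $-1722$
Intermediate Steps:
$N{\left(V,s \right)} = 2 s$
$I{\left(Q,B \right)} = - 7 B$
$b = -14$ ($b = \left(-7\right) 2 = -14$)
$123 b = 123 \left(-14\right) = -1722$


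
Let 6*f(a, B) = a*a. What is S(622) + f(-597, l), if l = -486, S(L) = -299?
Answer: 118205/2 ≈ 59103.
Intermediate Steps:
f(a, B) = a²/6 (f(a, B) = (a*a)/6 = a²/6)
S(622) + f(-597, l) = -299 + (⅙)*(-597)² = -299 + (⅙)*356409 = -299 + 118803/2 = 118205/2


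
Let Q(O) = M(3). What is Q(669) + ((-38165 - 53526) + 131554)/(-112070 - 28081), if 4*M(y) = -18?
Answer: -1341085/280302 ≈ -4.7844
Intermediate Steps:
M(y) = -9/2 (M(y) = (¼)*(-18) = -9/2)
Q(O) = -9/2
Q(669) + ((-38165 - 53526) + 131554)/(-112070 - 28081) = -9/2 + ((-38165 - 53526) + 131554)/(-112070 - 28081) = -9/2 + (-91691 + 131554)/(-140151) = -9/2 + 39863*(-1/140151) = -9/2 - 39863/140151 = -1341085/280302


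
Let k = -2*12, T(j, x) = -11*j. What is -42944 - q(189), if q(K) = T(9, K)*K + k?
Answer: -24209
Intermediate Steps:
k = -24
q(K) = -24 - 99*K (q(K) = (-11*9)*K - 24 = -99*K - 24 = -24 - 99*K)
-42944 - q(189) = -42944 - (-24 - 99*189) = -42944 - (-24 - 18711) = -42944 - 1*(-18735) = -42944 + 18735 = -24209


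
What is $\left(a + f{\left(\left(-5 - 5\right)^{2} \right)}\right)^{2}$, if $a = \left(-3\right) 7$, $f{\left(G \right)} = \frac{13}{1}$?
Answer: $64$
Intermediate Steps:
$f{\left(G \right)} = 13$ ($f{\left(G \right)} = 13 \cdot 1 = 13$)
$a = -21$
$\left(a + f{\left(\left(-5 - 5\right)^{2} \right)}\right)^{2} = \left(-21 + 13\right)^{2} = \left(-8\right)^{2} = 64$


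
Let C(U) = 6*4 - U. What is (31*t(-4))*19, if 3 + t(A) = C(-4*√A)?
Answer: 12369 + 4712*I ≈ 12369.0 + 4712.0*I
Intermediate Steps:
C(U) = 24 - U
t(A) = 21 + 4*√A (t(A) = -3 + (24 - (-4)*√A) = -3 + (24 + 4*√A) = 21 + 4*√A)
(31*t(-4))*19 = (31*(21 + 4*√(-4)))*19 = (31*(21 + 4*(2*I)))*19 = (31*(21 + 8*I))*19 = (651 + 248*I)*19 = 12369 + 4712*I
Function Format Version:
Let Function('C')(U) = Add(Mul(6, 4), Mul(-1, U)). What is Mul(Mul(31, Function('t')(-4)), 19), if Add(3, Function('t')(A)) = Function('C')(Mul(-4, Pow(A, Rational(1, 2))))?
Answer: Add(12369, Mul(4712, I)) ≈ Add(12369., Mul(4712.0, I))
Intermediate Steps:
Function('C')(U) = Add(24, Mul(-1, U))
Function('t')(A) = Add(21, Mul(4, Pow(A, Rational(1, 2)))) (Function('t')(A) = Add(-3, Add(24, Mul(-1, Mul(-4, Pow(A, Rational(1, 2)))))) = Add(-3, Add(24, Mul(4, Pow(A, Rational(1, 2))))) = Add(21, Mul(4, Pow(A, Rational(1, 2)))))
Mul(Mul(31, Function('t')(-4)), 19) = Mul(Mul(31, Add(21, Mul(4, Pow(-4, Rational(1, 2))))), 19) = Mul(Mul(31, Add(21, Mul(4, Mul(2, I)))), 19) = Mul(Mul(31, Add(21, Mul(8, I))), 19) = Mul(Add(651, Mul(248, I)), 19) = Add(12369, Mul(4712, I))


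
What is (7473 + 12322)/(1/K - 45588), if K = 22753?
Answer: -450395635/1037263763 ≈ -0.43422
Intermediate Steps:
(7473 + 12322)/(1/K - 45588) = (7473 + 12322)/(1/22753 - 45588) = 19795/(1/22753 - 45588) = 19795/(-1037263763/22753) = 19795*(-22753/1037263763) = -450395635/1037263763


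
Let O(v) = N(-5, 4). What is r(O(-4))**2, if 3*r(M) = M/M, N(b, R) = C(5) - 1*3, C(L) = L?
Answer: 1/9 ≈ 0.11111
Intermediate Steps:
N(b, R) = 2 (N(b, R) = 5 - 1*3 = 5 - 3 = 2)
O(v) = 2
r(M) = 1/3 (r(M) = (M/M)/3 = (1/3)*1 = 1/3)
r(O(-4))**2 = (1/3)**2 = 1/9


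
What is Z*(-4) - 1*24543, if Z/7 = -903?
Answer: 741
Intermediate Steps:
Z = -6321 (Z = 7*(-903) = -6321)
Z*(-4) - 1*24543 = -6321*(-4) - 1*24543 = 25284 - 24543 = 741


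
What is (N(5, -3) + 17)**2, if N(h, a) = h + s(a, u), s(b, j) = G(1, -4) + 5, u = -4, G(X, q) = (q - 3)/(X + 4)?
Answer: 16384/25 ≈ 655.36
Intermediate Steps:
G(X, q) = (-3 + q)/(4 + X)
s(b, j) = 18/5 (s(b, j) = (-3 - 4)/(4 + 1) + 5 = -7/5 + 5 = 18/5)
N(h, a) = 18/5 + h (N(h, a) = h + 18/5 = 18/5 + h)
(N(5, -3) + 17)**2 = ((18/5 + 5) + 17)**2 = (43/5 + 17)**2 = (128/5)**2 = 16384/25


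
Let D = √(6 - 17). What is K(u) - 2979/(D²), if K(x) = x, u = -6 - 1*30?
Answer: 2583/11 ≈ 234.82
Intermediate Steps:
u = -36 (u = -6 - 30 = -36)
D = I*√11 (D = √(-11) = I*√11 ≈ 3.3166*I)
K(u) - 2979/(D²) = -36 - 2979/((I*√11)²) = -36 - 2979/(-11) = -36 - 2979*(-1)/11 = -36 - 1*(-2979/11) = -36 + 2979/11 = 2583/11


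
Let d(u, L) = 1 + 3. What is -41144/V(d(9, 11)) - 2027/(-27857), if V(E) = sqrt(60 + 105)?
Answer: 2027/27857 - 41144*sqrt(165)/165 ≈ -3203.0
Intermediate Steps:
d(u, L) = 4
V(E) = sqrt(165)
-41144/V(d(9, 11)) - 2027/(-27857) = -41144*sqrt(165)/165 - 2027/(-27857) = -41144*sqrt(165)/165 - 2027*(-1/27857) = -41144*sqrt(165)/165 + 2027/27857 = 2027/27857 - 41144*sqrt(165)/165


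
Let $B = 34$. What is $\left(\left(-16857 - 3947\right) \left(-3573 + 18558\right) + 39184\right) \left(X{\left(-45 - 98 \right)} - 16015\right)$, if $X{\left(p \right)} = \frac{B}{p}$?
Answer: $\frac{713868847107324}{143} \approx 4.9921 \cdot 10^{12}$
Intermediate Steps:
$X{\left(p \right)} = \frac{34}{p}$
$\left(\left(-16857 - 3947\right) \left(-3573 + 18558\right) + 39184\right) \left(X{\left(-45 - 98 \right)} - 16015\right) = \left(\left(-16857 - 3947\right) \left(-3573 + 18558\right) + 39184\right) \left(\frac{34}{-45 - 98} - 16015\right) = \left(\left(-20804\right) 14985 + 39184\right) \left(\frac{34}{-45 - 98} - 16015\right) = \left(-311747940 + 39184\right) \left(\frac{34}{-143} - 16015\right) = - 311708756 \left(34 \left(- \frac{1}{143}\right) - 16015\right) = - 311708756 \left(- \frac{34}{143} - 16015\right) = \left(-311708756\right) \left(- \frac{2290179}{143}\right) = \frac{713868847107324}{143}$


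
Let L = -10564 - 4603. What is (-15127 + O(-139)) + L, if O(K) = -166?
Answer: -30460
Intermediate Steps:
L = -15167
(-15127 + O(-139)) + L = (-15127 - 166) - 15167 = -15293 - 15167 = -30460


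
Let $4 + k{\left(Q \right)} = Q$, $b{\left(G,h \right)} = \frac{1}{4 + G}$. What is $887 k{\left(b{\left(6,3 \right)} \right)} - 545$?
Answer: $- \frac{40043}{10} \approx -4004.3$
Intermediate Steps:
$k{\left(Q \right)} = -4 + Q$
$887 k{\left(b{\left(6,3 \right)} \right)} - 545 = 887 \left(-4 + \frac{1}{4 + 6}\right) - 545 = 887 \left(-4 + \frac{1}{10}\right) - 545 = 887 \left(- \frac{39}{10}\right) - 545 = - \frac{34593}{10} - 545 = - \frac{40043}{10}$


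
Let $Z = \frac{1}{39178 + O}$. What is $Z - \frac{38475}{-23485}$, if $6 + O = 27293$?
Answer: $\frac{73064696}{44598015} \approx 1.6383$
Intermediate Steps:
$O = 27287$ ($O = -6 + 27293 = 27287$)
$Z = \frac{1}{66465}$ ($Z = \frac{1}{39178 + 27287} = \frac{1}{66465} \approx 1.5046 \cdot 10^{-5}$)
$Z - \frac{38475}{-23485} = \frac{1}{66465} - \frac{38475}{-23485} = \frac{1}{66465} - - \frac{7695}{4697} = \frac{1}{66465} + \frac{7695}{4697} = \frac{73064696}{44598015}$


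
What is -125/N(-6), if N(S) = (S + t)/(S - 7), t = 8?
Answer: 1625/2 ≈ 812.50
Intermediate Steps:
N(S) = (8 + S)/(-7 + S) (N(S) = (S + 8)/(S - 7) = (8 + S)/(-7 + S))
-125/N(-6) = -125/((8 - 6)/(-7 - 6)) = -125/(2/(-13)) = -125/((-1/13*2)) = -125/(-2/13) = -125*(-13)/2 = -5*(-325/2) = 1625/2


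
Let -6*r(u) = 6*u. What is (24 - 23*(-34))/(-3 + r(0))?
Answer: -806/3 ≈ -268.67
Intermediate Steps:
r(u) = -u
(24 - 23*(-34))/(-3 + r(0)) = (24 - 23*(-34))/(-3 - 1*0) = (24 + 782)/(-3 + 0) = 806/(-3) = -1/3*806 = -806/3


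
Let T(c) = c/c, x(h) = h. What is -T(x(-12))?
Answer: -1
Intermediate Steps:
T(c) = 1
-T(x(-12)) = -1*1 = -1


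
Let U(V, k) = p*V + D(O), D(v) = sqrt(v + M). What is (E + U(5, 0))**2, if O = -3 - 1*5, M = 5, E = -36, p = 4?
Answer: (16 - I*sqrt(3))**2 ≈ 253.0 - 55.426*I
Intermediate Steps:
O = -8 (O = -3 - 5 = -8)
D(v) = sqrt(5 + v) (D(v) = sqrt(v + 5) = sqrt(5 + v))
U(V, k) = 4*V + I*sqrt(3) (U(V, k) = 4*V + sqrt(5 - 8) = 4*V + sqrt(-3) = 4*V + I*sqrt(3))
(E + U(5, 0))**2 = (-36 + (4*5 + I*sqrt(3)))**2 = (-36 + (20 + I*sqrt(3)))**2 = (-16 + I*sqrt(3))**2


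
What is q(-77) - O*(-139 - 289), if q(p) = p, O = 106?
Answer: 45291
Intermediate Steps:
q(-77) - O*(-139 - 289) = -77 - 106*(-139 - 289) = -77 - 106*(-428) = -77 - 1*(-45368) = -77 + 45368 = 45291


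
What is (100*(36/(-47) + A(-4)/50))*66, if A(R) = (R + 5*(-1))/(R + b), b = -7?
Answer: -232524/47 ≈ -4947.3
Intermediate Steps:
A(R) = (-5 + R)/(-7 + R) (A(R) = (R + 5*(-1))/(R - 7) = (R - 5)/(-7 + R) = (-5 + R)/(-7 + R))
(100*(36/(-47) + A(-4)/50))*66 = (100*(36/(-47) + ((-5 - 4)/(-7 - 4))/50))*66 = (100*(36*(-1/47) + (-9/(-11))*(1/50)))*66 = (100*(-36/47 - 1/11*(-9)*(1/50)))*66 = (100*(-36/47 + (9/11)*(1/50)))*66 = (100*(-36/47 + 9/550))*66 = (100*(-19377/25850))*66 = -38754/517*66 = -232524/47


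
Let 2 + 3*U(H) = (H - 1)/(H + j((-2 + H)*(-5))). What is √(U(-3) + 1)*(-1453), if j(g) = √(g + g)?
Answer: -1453*√(-21 + 15*√2)/(3*√(-3 + 5*√2)) ≈ -110.84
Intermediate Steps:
j(g) = √2*√g (j(g) = √(2*g) = √2*√g)
U(H) = -⅔ + (-1 + H)/(3*(H + √2*√(10 - 5*H))) (U(H) = -⅔ + ((H - 1)/(H + √2*√((-2 + H)*(-5))))/3 = -⅔ + ((-1 + H)/(H + √2*√(10 - 5*H)))/3 = -⅔ + (-1 + H)/(3*(H + √2*√(10 - 5*H))))
√(U(-3) + 1)*(-1453) = √((-⅓ - 2*√(20 - 10*(-3))/3 - ⅓*(-3))/(-3 + √10*√(2 - 1*(-3))) + 1)*(-1453) = √((-⅓ - 2*√(20 + 30)/3 + 1)/(-3 + √10*√(2 + 3)) + 1)*(-1453) = √((-⅓ - 10*√2/3 + 1)/(-3 + √10*√5) + 1)*(-1453) = √((-⅓ - 10*√2/3 + 1)/(-3 + 5*√2) + 1)*(-1453) = √((⅔ - 10*√2/3)/(-3 + 5*√2) + 1)*(-1453) = √(1 + (⅔ - 10*√2/3)/(-3 + 5*√2))*(-1453) = -1453*√(1 + (⅔ - 10*√2/3)/(-3 + 5*√2))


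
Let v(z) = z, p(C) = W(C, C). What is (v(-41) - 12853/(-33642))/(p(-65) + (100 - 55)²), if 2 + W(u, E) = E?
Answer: -1366469/65871036 ≈ -0.020745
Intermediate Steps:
W(u, E) = -2 + E
p(C) = -2 + C
(v(-41) - 12853/(-33642))/(p(-65) + (100 - 55)²) = (-41 - 12853/(-33642))/((-2 - 65) + (100 - 55)²) = (-41 - 12853*(-1/33642))/(-67 + 45²) = (-41 + 12853/33642)/(-67 + 2025) = -1366469/33642/1958 = -1366469/33642*1/1958 = -1366469/65871036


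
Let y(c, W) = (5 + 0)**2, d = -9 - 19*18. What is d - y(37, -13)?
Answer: -376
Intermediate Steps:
d = -351 (d = -9 - 342 = -351)
y(c, W) = 25 (y(c, W) = 5**2 = 25)
d - y(37, -13) = -351 - 1*25 = -351 - 25 = -376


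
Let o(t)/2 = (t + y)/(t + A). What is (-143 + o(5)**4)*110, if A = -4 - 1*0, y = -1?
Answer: 434830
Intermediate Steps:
A = -4 (A = -4 + 0 = -4)
o(t) = 2*(-1 + t)/(-4 + t) (o(t) = 2*((t - 1)/(t - 4)) = 2*((-1 + t)/(-4 + t)) = 2*(-1 + t)/(-4 + t))
(-143 + o(5)**4)*110 = (-143 + (2*(-1 + 5)/(-4 + 5))**4)*110 = (-143 + (2*4/1)**4)*110 = (-143 + (2*1*4)**4)*110 = (-143 + 8**4)*110 = (-143 + 4096)*110 = 3953*110 = 434830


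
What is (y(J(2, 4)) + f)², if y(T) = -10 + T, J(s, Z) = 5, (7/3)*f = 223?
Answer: 401956/49 ≈ 8203.2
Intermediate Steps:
f = 669/7 (f = (3/7)*223 = 669/7 ≈ 95.571)
(y(J(2, 4)) + f)² = ((-10 + 5) + 669/7)² = (-5 + 669/7)² = (634/7)² = 401956/49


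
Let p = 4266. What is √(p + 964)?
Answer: √5230 ≈ 72.319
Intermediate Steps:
√(p + 964) = √(4266 + 964) = √5230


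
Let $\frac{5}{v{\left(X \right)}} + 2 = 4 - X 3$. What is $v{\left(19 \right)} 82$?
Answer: $- \frac{82}{11} \approx -7.4545$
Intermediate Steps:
$v{\left(X \right)} = \frac{5}{2 - 3 X}$ ($v{\left(X \right)} = \frac{5}{-2 - \left(-4 + X 3\right)} = \frac{5}{-2 - \left(-4 + 3 X\right)} = \frac{5}{2 - 3 X}$)
$v{\left(19 \right)} 82 = - \frac{5}{-2 + 3 \cdot 19} \cdot 82 = - \frac{5}{-2 + 57} \cdot 82 = - \frac{5}{55} \cdot 82 = \left(-5\right) \frac{1}{55} \cdot 82 = \left(- \frac{1}{11}\right) 82 = - \frac{82}{11}$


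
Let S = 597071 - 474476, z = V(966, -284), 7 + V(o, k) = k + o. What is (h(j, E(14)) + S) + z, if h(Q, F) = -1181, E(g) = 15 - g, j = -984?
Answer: 122089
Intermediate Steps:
V(o, k) = -7 + k + o (V(o, k) = -7 + (k + o) = -7 + k + o)
z = 675 (z = -7 - 284 + 966 = 675)
S = 122595
(h(j, E(14)) + S) + z = (-1181 + 122595) + 675 = 121414 + 675 = 122089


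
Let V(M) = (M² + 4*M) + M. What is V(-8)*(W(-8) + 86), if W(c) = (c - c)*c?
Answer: 2064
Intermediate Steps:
W(c) = 0 (W(c) = 0*c = 0)
V(M) = M² + 5*M
V(-8)*(W(-8) + 86) = (-8*(5 - 8))*(0 + 86) = -8*(-3)*86 = 24*86 = 2064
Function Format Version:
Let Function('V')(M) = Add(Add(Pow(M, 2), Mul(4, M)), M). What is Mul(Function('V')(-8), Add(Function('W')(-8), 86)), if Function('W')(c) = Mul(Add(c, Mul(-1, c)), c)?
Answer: 2064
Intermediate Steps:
Function('W')(c) = 0 (Function('W')(c) = Mul(0, c) = 0)
Function('V')(M) = Add(Pow(M, 2), Mul(5, M))
Mul(Function('V')(-8), Add(Function('W')(-8), 86)) = Mul(Mul(-8, Add(5, -8)), Add(0, 86)) = Mul(Mul(-8, -3), 86) = Mul(24, 86) = 2064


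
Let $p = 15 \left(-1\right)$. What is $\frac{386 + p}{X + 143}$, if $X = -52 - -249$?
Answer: $\frac{371}{340} \approx 1.0912$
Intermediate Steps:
$p = -15$
$X = 197$ ($X = -52 + 249 = 197$)
$\frac{386 + p}{X + 143} = \frac{386 - 15}{197 + 143} = \frac{371}{340}$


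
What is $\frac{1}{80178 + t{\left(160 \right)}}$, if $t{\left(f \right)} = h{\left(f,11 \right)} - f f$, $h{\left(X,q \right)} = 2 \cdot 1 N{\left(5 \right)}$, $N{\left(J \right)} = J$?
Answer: $\frac{1}{54588} \approx 1.8319 \cdot 10^{-5}$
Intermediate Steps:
$h{\left(X,q \right)} = 10$ ($h{\left(X,q \right)} = 2 \cdot 1 \cdot 5 = 2 \cdot 5 = 10$)
$t{\left(f \right)} = 10 - f^{2}$ ($t{\left(f \right)} = 10 - f f = 10 - f^{2}$)
$\frac{1}{80178 + t{\left(160 \right)}} = \frac{1}{80178 + \left(10 - 160^{2}\right)} = \frac{1}{80178 + \left(10 - 25600\right)} = \frac{1}{80178 - 25590} = \frac{1}{54588}$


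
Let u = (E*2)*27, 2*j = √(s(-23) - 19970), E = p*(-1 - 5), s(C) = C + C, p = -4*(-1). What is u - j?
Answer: -1296 - 6*I*√139 ≈ -1296.0 - 70.739*I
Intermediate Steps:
p = 4
s(C) = 2*C
E = -24 (E = 4*(-1 - 5) = 4*(-6) = -24)
j = 6*I*√139 (j = √(2*(-23) - 19970)/2 = √(-46 - 19970)/2 = √(-20016)/2 = (12*I*√139)/2 = 6*I*√139 ≈ 70.739*I)
u = -1296 (u = -24*2*27 = -48*27 = -1296)
u - j = -1296 - 6*I*√139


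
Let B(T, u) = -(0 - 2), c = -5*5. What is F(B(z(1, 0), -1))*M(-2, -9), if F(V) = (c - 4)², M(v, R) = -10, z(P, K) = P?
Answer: -8410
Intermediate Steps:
c = -25
B(T, u) = 2 (B(T, u) = -1*(-2) = 2)
F(V) = 841 (F(V) = (-25 - 4)² = (-29)² = 841)
F(B(z(1, 0), -1))*M(-2, -9) = 841*(-10) = -8410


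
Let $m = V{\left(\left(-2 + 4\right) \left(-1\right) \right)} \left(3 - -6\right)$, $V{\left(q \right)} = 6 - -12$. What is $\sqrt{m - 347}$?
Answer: $i \sqrt{185} \approx 13.601 i$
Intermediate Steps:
$V{\left(q \right)} = 18$ ($V{\left(q \right)} = 6 + 12 = 18$)
$m = 162$ ($m = 18 \left(3 - -6\right) = 18 \left(3 + 6\right) = 18 \cdot 9 = 162$)
$\sqrt{m - 347} = \sqrt{162 - 347} = \sqrt{-185} = i \sqrt{185}$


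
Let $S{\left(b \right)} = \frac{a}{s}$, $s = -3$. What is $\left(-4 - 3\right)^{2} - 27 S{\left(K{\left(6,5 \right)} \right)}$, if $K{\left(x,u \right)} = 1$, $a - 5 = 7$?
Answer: $157$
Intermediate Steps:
$a = 12$ ($a = 5 + 7 = 12$)
$S{\left(b \right)} = -4$ ($S{\left(b \right)} = \frac{12}{-3} = 12 \left(- \frac{1}{3}\right) = -4$)
$\left(-4 - 3\right)^{2} - 27 S{\left(K{\left(6,5 \right)} \right)} = \left(-4 - 3\right)^{2} - -108 = \left(-7\right)^{2} + 108 = 49 + 108 = 157$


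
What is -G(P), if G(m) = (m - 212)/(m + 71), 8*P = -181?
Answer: 1877/387 ≈ 4.8501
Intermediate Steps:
P = -181/8 (P = (1/8)*(-181) = -181/8 ≈ -22.625)
G(m) = (-212 + m)/(71 + m)
-G(P) = -(-212 - 181/8)/(71 - 181/8) = -(-1877)/(387/8*8) = -8*(-1877)/(387*8) = -1*(-1877/387) = 1877/387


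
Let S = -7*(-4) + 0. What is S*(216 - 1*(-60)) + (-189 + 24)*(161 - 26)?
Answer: -14547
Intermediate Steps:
S = 28 (S = 28 + 0 = 28)
S*(216 - 1*(-60)) + (-189 + 24)*(161 - 26) = 28*(216 - 1*(-60)) + (-189 + 24)*(161 - 26) = 28*(216 + 60) - 165*135 = 28*276 - 22275 = 7728 - 22275 = -14547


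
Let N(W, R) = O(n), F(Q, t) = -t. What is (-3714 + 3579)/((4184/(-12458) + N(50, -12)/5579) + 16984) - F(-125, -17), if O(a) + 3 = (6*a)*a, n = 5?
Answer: -478012665988/28105250759 ≈ -17.008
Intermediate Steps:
O(a) = -3 + 6*a² (O(a) = -3 + (6*a)*a = -3 + 6*a²)
N(W, R) = 147 (N(W, R) = -3 + 6*5² = -3 + 6*25 = -3 + 150 = 147)
(-3714 + 3579)/((4184/(-12458) + N(50, -12)/5579) + 16984) - F(-125, -17) = (-3714 + 3579)/((4184/(-12458) + 147/5579) + 16984) - (-1)*(-17) = -135/((4184*(-1/12458) + 147*(1/5579)) + 16984) - 1*17 = -135/((-2092/6229 + 21/797) + 16984) - 17 = -135/(-1536515/4964513 + 16984) - 17 = -135/84315752277/4964513 - 17 = -135*4964513/84315752277 - 17 = -223403085/28105250759 - 17 = -478012665988/28105250759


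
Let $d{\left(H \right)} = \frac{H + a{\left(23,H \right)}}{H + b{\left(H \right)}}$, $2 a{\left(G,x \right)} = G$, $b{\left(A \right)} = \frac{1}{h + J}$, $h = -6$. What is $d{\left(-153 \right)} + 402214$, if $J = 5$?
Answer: $\frac{123882195}{308} \approx 4.0222 \cdot 10^{5}$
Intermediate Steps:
$b{\left(A \right)} = -1$ ($b{\left(A \right)} = \frac{1}{-6 + 5} = \frac{1}{-1} = -1$)
$a{\left(G,x \right)} = \frac{G}{2}$
$d{\left(H \right)} = \frac{\frac{23}{2} + H}{-1 + H}$ ($d{\left(H \right)} = \frac{H + \frac{1}{2} \cdot 23}{H - 1} = \frac{H + \frac{23}{2}}{-1 + H} = \frac{\frac{23}{2} + H}{-1 + H}$)
$d{\left(-153 \right)} + 402214 = \frac{\frac{23}{2} - 153}{-1 - 153} + 402214 = \frac{1}{-154} \left(- \frac{283}{2}\right) + 402214 = \left(- \frac{1}{154}\right) \left(- \frac{283}{2}\right) + 402214 = \frac{283}{308} + 402214 = \frac{123882195}{308}$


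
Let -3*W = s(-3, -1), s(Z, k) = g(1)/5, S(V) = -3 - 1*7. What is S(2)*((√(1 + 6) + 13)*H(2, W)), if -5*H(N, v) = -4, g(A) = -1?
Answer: -104 - 8*√7 ≈ -125.17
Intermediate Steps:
S(V) = -10 (S(V) = -3 - 7 = -10)
s(Z, k) = -⅕ (s(Z, k) = -1/5 = -1*⅕ = -⅕)
W = 1/15 (W = -⅓*(-⅕) = 1/15 ≈ 0.066667)
H(N, v) = ⅘ (H(N, v) = -⅕*(-4) = ⅘)
S(2)*((√(1 + 6) + 13)*H(2, W)) = -10*(√(1 + 6) + 13)*4/5 = -10*(√7 + 13)*4/5 = -10*(13 + √7)*4/5 = -10*(52/5 + 4*√7/5) = -104 - 8*√7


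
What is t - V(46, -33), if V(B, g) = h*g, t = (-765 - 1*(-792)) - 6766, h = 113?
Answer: -3010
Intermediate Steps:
t = -6739 (t = (-765 + 792) - 6766 = 27 - 6766 = -6739)
V(B, g) = 113*g
t - V(46, -33) = -6739 - 113*(-33) = -6739 - 1*(-3729) = -6739 + 3729 = -3010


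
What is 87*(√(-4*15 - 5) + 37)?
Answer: 3219 + 87*I*√65 ≈ 3219.0 + 701.42*I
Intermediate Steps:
87*(√(-4*15 - 5) + 37) = 87*(√(-60 - 5) + 37) = 87*(√(-65) + 37) = 87*(I*√65 + 37) = 87*(37 + I*√65) = 3219 + 87*I*√65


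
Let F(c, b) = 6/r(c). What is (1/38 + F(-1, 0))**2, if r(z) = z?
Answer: 51529/1444 ≈ 35.685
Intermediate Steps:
F(c, b) = 6/c
(1/38 + F(-1, 0))**2 = (1/38 + 6/(-1))**2 = (1/38 + 6*(-1))**2 = (1/38 - 6)**2 = (-227/38)**2 = 51529/1444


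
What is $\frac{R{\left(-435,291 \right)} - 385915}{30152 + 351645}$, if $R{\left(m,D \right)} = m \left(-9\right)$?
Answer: $- \frac{382000}{381797} \approx -1.0005$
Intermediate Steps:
$R{\left(m,D \right)} = - 9 m$
$\frac{R{\left(-435,291 \right)} - 385915}{30152 + 351645} = \frac{\left(-9\right) \left(-435\right) - 385915}{30152 + 351645} = \frac{3915 - 385915}{381797} = \left(-382000\right) \frac{1}{381797} = - \frac{382000}{381797}$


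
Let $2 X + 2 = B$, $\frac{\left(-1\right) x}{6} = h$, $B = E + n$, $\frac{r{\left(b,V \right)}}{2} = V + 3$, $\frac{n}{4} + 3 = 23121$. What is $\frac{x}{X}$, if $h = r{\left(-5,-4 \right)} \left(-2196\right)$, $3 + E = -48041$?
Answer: $- \frac{26352}{22213} \approx -1.1863$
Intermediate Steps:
$E = -48044$ ($E = -3 - 48041 = -48044$)
$n = 92472$ ($n = -12 + 4 \cdot 23121 = -12 + 92484 = 92472$)
$r{\left(b,V \right)} = 6 + 2 V$ ($r{\left(b,V \right)} = 2 \left(V + 3\right) = 2 \left(3 + V\right) = 6 + 2 V$)
$h = 4392$ ($h = \left(6 + 2 \left(-4\right)\right) \left(-2196\right) = \left(6 - 8\right) \left(-2196\right) = \left(-2\right) \left(-2196\right) = 4392$)
$B = 44428$ ($B = -48044 + 92472 = 44428$)
$x = -26352$ ($x = \left(-6\right) 4392 = -26352$)
$X = 22213$ ($X = -1 + \frac{1}{2} \cdot 44428 = -1 + 22214 = 22213$)
$\frac{x}{X} = - \frac{26352}{22213}$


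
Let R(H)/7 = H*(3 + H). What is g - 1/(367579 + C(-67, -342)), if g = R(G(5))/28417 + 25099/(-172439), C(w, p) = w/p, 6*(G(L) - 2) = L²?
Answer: -2919118155550253461/22176512680491948780 ≈ -0.13163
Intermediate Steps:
G(L) = 2 + L²/6
R(H) = 7*H*(3 + H) (R(H) = 7*(H*(3 + H)) = 7*H*(3 + H))
g = -23220184633/176407166268 (g = (7*(2 + (⅙)*5²)*(3 + (2 + (⅙)*5²)))/28417 + 25099/(-172439) = (7*(2 + (⅙)*25)*(3 + (2 + (⅙)*25)))*(1/28417) + 25099*(-1/172439) = (7*(2 + 25/6)*(3 + (2 + 25/6)))*(1/28417) - 25099/172439 = (7*(37/6)*(3 + 37/6))*(1/28417) - 25099/172439 = (7*(37/6)*(55/6))*(1/28417) - 25099/172439 = (14245/36)*(1/28417) - 25099/172439 = 14245/1023012 - 25099/172439 = -23220184633/176407166268 ≈ -0.13163)
g - 1/(367579 + C(-67, -342)) = -23220184633/176407166268 - 1/(367579 - 67/(-342)) = -23220184633/176407166268 - 1/(367579 - 67*(-1/342)) = -23220184633/176407166268 - 1/(367579 + 67/342) = -23220184633/176407166268 - 1/125712085/342 = -23220184633/176407166268 - 1*342/125712085 = -23220184633/176407166268 - 342/125712085 = -2919118155550253461/22176512680491948780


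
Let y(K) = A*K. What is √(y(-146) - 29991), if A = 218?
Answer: I*√61819 ≈ 248.63*I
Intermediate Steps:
y(K) = 218*K
√(y(-146) - 29991) = √(218*(-146) - 29991) = √(-31828 - 29991) = √(-61819) = I*√61819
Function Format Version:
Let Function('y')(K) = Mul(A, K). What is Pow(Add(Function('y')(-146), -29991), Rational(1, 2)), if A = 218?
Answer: Mul(I, Pow(61819, Rational(1, 2))) ≈ Mul(248.63, I)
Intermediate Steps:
Function('y')(K) = Mul(218, K)
Pow(Add(Function('y')(-146), -29991), Rational(1, 2)) = Pow(Add(Mul(218, -146), -29991), Rational(1, 2)) = Pow(Add(-31828, -29991), Rational(1, 2)) = Pow(-61819, Rational(1, 2)) = Mul(I, Pow(61819, Rational(1, 2)))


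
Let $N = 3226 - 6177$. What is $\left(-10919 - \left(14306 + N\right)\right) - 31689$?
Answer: $-53963$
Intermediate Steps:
$N = -2951$ ($N = 3226 - 6177 = -2951$)
$\left(-10919 - \left(14306 + N\right)\right) - 31689 = \left(-10919 - 11355\right) - 31689 = -22274 - 31689 = -53963$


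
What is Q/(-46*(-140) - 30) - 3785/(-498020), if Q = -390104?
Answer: -19425533223/319230820 ≈ -60.851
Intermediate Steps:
Q/(-46*(-140) - 30) - 3785/(-498020) = -390104/(-46*(-140) - 30) - 3785/(-498020) = -390104/(6440 - 30) - 3785*(-1/498020) = -390104/6410 + 757/99604 = -390104*1/6410 + 757/99604 = -195052/3205 + 757/99604 = -19425533223/319230820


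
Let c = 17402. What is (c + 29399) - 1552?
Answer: 45249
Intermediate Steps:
(c + 29399) - 1552 = (17402 + 29399) - 1552 = 46801 - 1552 = 45249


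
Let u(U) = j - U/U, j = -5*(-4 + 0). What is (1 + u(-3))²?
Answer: 400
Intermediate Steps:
j = 20 (j = -5*(-4) = 20)
u(U) = 19 (u(U) = 20 - U/U = 20 - 1*1 = 20 - 1 = 19)
(1 + u(-3))² = (1 + 19)² = 20² = 400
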